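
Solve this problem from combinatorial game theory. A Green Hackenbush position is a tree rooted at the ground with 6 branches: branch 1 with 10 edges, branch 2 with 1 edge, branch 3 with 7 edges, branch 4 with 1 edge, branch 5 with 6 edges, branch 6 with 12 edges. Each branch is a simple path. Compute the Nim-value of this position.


The tree has 6 branches from the ground vertex.
In Green Hackenbush, the Nim-value of a simple path of length k is k.
Branch 1: length 10, Nim-value = 10
Branch 2: length 1, Nim-value = 1
Branch 3: length 7, Nim-value = 7
Branch 4: length 1, Nim-value = 1
Branch 5: length 6, Nim-value = 6
Branch 6: length 12, Nim-value = 12
Total Nim-value = XOR of all branch values:
0 XOR 10 = 10
10 XOR 1 = 11
11 XOR 7 = 12
12 XOR 1 = 13
13 XOR 6 = 11
11 XOR 12 = 7
Nim-value of the tree = 7

7


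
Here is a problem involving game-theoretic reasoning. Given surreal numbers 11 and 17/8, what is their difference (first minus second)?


x = 11, y = 17/8
Converting to common denominator: 8
x = 88/8, y = 17/8
x - y = 11 - 17/8 = 71/8

71/8


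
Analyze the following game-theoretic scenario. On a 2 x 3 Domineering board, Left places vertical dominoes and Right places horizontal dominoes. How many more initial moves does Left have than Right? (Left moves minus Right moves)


Board is 2 x 3 (rows x cols).
Left (vertical) placements: (rows-1) * cols = 1 * 3 = 3
Right (horizontal) placements: rows * (cols-1) = 2 * 2 = 4
Advantage = Left - Right = 3 - 4 = -1

-1


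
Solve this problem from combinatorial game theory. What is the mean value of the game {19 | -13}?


Game = {19 | -13}, a switch {a | b} with numbers a > b.
Its thermograph has left wall a - t and right wall b + t, which meet at t = (a - b)/2, where both equal (a + b)/2. So the mast (mean value) is at (a + b)/2.
Mean = (19 + (-13))/2 = 6/2 = 3

3


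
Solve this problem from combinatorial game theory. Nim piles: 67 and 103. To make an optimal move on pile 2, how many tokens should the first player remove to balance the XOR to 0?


Piles: 67 and 103
Current XOR: 67 XOR 103 = 36 (non-zero, so this is an N-position).
To make the XOR zero, we need to find a move that balances the piles.
For pile 2 (size 103): target = 103 XOR 36 = 67
We reduce pile 2 from 103 to 67.
Tokens removed: 103 - 67 = 36
Verification: 67 XOR 67 = 0

36


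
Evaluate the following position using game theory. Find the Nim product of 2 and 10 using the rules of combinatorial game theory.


Nim multiplication is bilinear over XOR: (u XOR v) * w = (u*w) XOR (v*w).
So we split each operand into its bit components and XOR the pairwise Nim products.
2 = 2 (as XOR of powers of 2).
10 = 2 + 8 (as XOR of powers of 2).
Using the standard Nim-product table on single bits:
  2*2 = 3,   2*4 = 8,   2*8 = 12,
  4*4 = 6,   4*8 = 11,  8*8 = 13,
and  1*x = x (identity), k*l = l*k (commutative).
Pairwise Nim products:
  2 * 2 = 3
  2 * 8 = 12
XOR them: 3 XOR 12 = 15.
Result: 2 * 10 = 15 (in Nim).

15


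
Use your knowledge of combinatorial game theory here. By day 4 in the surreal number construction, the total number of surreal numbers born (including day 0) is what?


Day 0: {|} = 0 is born. Count = 1.
Day n: the number of surreal numbers born by day n is 2^(n+1) - 1.
By day 0: 2^1 - 1 = 1
By day 1: 2^2 - 1 = 3
By day 2: 2^3 - 1 = 7
By day 3: 2^4 - 1 = 15
By day 4: 2^5 - 1 = 31
By day 4: 31 surreal numbers.

31


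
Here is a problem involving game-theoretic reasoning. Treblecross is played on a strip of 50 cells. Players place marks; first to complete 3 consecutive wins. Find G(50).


Treblecross: place X on empty cells; 3-in-a-row wins.
Playing within two cells of an existing X lets the opponent win at once, so sensible play treats the cells i-2..i+2 around each X as dead. The player left with no safe cell loses, so this is a normal-play take-away game on strips of safe cells.
Placing X at cell i (0-indexed) of a strip of k safe cells leaves independent strips of sizes max(0, i-2) and max(0, k-i-3). Hence G(k) = mex{ G(max(0,i-2)) XOR G(max(0,k-i-3)) : 0 <= i < k }, with G(0) = 0.
G(1): splits (0,0):0^0=0 -> mex({0}) = 1
G(2): splits (0,0):0^0=0 -> mex({0}) = 1
G(3): splits (0,0):0^0=0 -> mex({0}) = 1
G(4): splits (0,1):0^1=1 (0,0):0^0=0 -> mex({0, 1}) = 2
G(5): splits (0,2):0^1=1 (0,1):0^1=1 (0,0):0^0=0 -> mex({0, 1}) = 2
G(6) = mex({1}) = 0
G(7) = mex({0, 1, 2}) = 3
G(8) = mex({0, 1, 2}) = 3
G(9) = mex({0, 2}) = 1
G(10) = mex({0, 2, 3}) = 1
G(11) = mex({0, 3}) = 1
G(12) = mex({1, 3}) = 0
G(13) = mex({0, 1, 2, 3}) = 4
G(14) = mex({0, 1, 2}) = 3
G(15) = mex({0, 1, 2}) = 3
G(16) = mex({0, 1, 2, 4}) = 3
G(17) = mex({0, 1, 3, 4}) = 2
G(18) = mex({0, 1, 3, 4}) = 2
G(19) = mex({0, 1, 3, 5}) = 2
G(20) = mex({0, 1, 2, 3, 5}) = 4
G(21) = mex({0, 1, 2, 3, 5}) = 4
G(22) = mex({1, 2, 6}) = 0
G(23) = mex({0, 1, 2, 3, 4, 6}) = 5
G(24) = mex({0, 1, 2, 3, 4}) = 5
G(25) = mex({0, 1, 3, 4, 7}) = 2
G(26) = mex({0, 1, 3, 4, 5, 7}) = 2
G(27) = mex({0, 1, 3, 5}) = 2
G(28) = mex({0, 1, 2, 5}) = 3
G(29) = mex({0, 1, 2, 4, 5, 6}) = 3
G(30) = mex({1, 2, 4, 6}) = 0
G(31) = mex({0, 1, 2, 3, 4, 6}) = 5
G(32) = mex({1, 2, 3, 4, 7}) = 0
G(33) = mex({0, 3, 7}) = 1
G(34) = mex({0, 2, 3, 5, 7}) = 1
G(35) = mex({0, 2, 3, 5, 6}) = 1
G(36) = mex({0, 1, 2, 5, 6}) = 3
G(37) = mex({0, 1, 2, 4, 5, 6}) = 3
G(38) = mex({0, 1, 2, 4}) = 3
G(39) = mex({0, 1, 2, 3, 4, 7}) = 5
G(40) = mex({0, 1, 2, 3, 4, 5, 7}) = 6
G(41) = mex({0, 1, 2, 3, 5, 7}) = 4
G(42) = mex({0, 1, 2, 3, 5, 6, 7}) = 4
G(43) = mex({0, 2, 3, 5, 6}) = 1
G(44) = mex({1, 2, 3, 4, 5, 6}) = 0
G(45) = mex({0, 1, 2, 3, 4, 6, 7}) = 5
G(46) = mex({0, 1, 2, 3, 4, 7}) = 5
G(47) = mex({0, 1, 2, 3, 4, 5, 7}) = 6
G(48) = mex({0, 1, 2, 3, 4, 5, 7}) = 6
G(49) = mex({0, 1, 3, 4, 5, 7}) = 2
G(50) = mex({0, 1, 2, 3, 4, 5, 6}) = 7
Therefore G(50) = 7.

7


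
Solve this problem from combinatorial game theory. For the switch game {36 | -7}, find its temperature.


The game is {36 | -7}, a switch {a | b} with numbers a > b.
Cooling {a | b} by t gives {a - t | b + t}, which stops being hot when a - t = b + t, i.e. at t = (a - b)/2. So the temperature of a switch is (a - b)/2.
Temperature = (Left option - Right option) / 2
= (36 - (-7)) / 2
= 43 / 2
= 43/2

43/2


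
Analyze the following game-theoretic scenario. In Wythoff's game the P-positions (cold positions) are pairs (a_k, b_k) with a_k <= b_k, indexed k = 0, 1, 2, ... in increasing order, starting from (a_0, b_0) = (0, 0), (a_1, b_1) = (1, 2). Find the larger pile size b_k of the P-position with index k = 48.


By Wythoff's theorem, a_k = floor(k * phi) and b_k = floor(k * phi^2) = a_k + k, where phi = (1 + sqrt(5))/2 is the golden ratio.
phi = (1 + sqrt(5))/2 = 1.618034
phi^2 = phi + 1 = 2.618034
k = 48
k * phi^2 = 48 * 2.618034 = 125.665631
b_48 = floor(k * phi^2) = 125 (check: a_48 + k = 77 + 48 = 125)

125


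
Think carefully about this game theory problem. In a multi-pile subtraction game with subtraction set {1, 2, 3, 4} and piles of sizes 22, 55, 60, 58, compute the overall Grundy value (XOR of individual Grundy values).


Subtraction set: {1, 2, 3, 4}
For this subtraction set, G(n) = n mod 5 (period = max + 1 = 5).
Pile 1 (size 22): G(22) = 22 mod 5 = 2
Pile 2 (size 55): G(55) = 55 mod 5 = 0
Pile 3 (size 60): G(60) = 60 mod 5 = 0
Pile 4 (size 58): G(58) = 58 mod 5 = 3
Total Grundy value = XOR of all: 2 XOR 0 XOR 0 XOR 3 = 1

1


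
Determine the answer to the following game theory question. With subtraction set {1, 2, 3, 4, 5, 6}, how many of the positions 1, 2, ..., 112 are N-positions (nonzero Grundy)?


Subtraction set S = {1, 2, 3, 4, 5, 6}, so G(n) = n mod 7.
G(n) = 0 when n is a multiple of 7.
Multiples of 7 in [1, 112]: 16
N-positions (nonzero Grundy) = 112 - 16 = 96

96


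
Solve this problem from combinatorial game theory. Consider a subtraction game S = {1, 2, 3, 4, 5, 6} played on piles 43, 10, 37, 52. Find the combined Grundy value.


Subtraction set: {1, 2, 3, 4, 5, 6}
For this subtraction set, G(n) = n mod 7 (period = max + 1 = 7).
Pile 1 (size 43): G(43) = 43 mod 7 = 1
Pile 2 (size 10): G(10) = 10 mod 7 = 3
Pile 3 (size 37): G(37) = 37 mod 7 = 2
Pile 4 (size 52): G(52) = 52 mod 7 = 3
Total Grundy value = XOR of all: 1 XOR 3 XOR 2 XOR 3 = 3

3


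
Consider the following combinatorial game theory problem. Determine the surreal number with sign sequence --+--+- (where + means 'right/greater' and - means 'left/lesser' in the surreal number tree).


Sign expansion: --+--+-
Rule: track bounds (lo, hi), initially (-inf, +inf). On '+', the current value becomes lo and we move to the simplest number in (value, hi): value + 1 if hi = +inf, otherwise the midpoint (value + hi)/2. On '-', the current value becomes hi and we move to value - 1 if lo = -inf, otherwise the midpoint (lo + value)/2.
Start at 0.
Step 1: sign = -, move left. Bounds: (-inf, 0). Value = -1
Step 2: sign = -, move left. Bounds: (-inf, -1). Value = -2
Step 3: sign = +, move right. Bounds: (-2, -1). Value = -3/2
Step 4: sign = -, move left. Bounds: (-2, -3/2). Value = -7/4
Step 5: sign = -, move left. Bounds: (-2, -7/4). Value = -15/8
Step 6: sign = +, move right. Bounds: (-15/8, -7/4). Value = -29/16
Step 7: sign = -, move left. Bounds: (-15/8, -29/16). Value = -59/32
The surreal number with sign expansion --+--+- is -59/32.

-59/32


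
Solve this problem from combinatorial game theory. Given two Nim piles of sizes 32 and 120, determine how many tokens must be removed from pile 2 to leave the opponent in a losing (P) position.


Piles: 32 and 120
Current XOR: 32 XOR 120 = 88 (non-zero, so this is an N-position).
To make the XOR zero, we need to find a move that balances the piles.
For pile 2 (size 120): target = 120 XOR 88 = 32
We reduce pile 2 from 120 to 32.
Tokens removed: 120 - 32 = 88
Verification: 32 XOR 32 = 0

88


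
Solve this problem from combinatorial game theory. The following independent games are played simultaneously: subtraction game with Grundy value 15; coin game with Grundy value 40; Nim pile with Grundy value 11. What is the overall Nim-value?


By the Sprague-Grundy theorem, the Grundy value of a sum of games is the XOR of individual Grundy values.
subtraction game: Grundy value = 15. Running XOR: 0 XOR 15 = 15
coin game: Grundy value = 40. Running XOR: 15 XOR 40 = 39
Nim pile: Grundy value = 11. Running XOR: 39 XOR 11 = 44
The combined Grundy value is 44.

44


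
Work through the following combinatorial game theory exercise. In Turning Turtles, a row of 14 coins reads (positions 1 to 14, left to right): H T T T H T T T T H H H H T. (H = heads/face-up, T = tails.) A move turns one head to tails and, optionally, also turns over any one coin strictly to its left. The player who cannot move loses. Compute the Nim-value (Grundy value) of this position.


Coins: H T T T H T T T T H H H H T
Key fact: a single head at position k behaves exactly like a Nim heap of size k (turning it to T and optionally flipping a coin at j < k corresponds to moving the heap from k to j, or to 0), and heads combine as a disjunctive sum (two heads at the same place would cancel, matching j XOR j = 0). So the Nim-value is the XOR of the 1-indexed positions of the heads.
Face-up positions (1-indexed): [1, 5, 10, 11, 12, 13]
XOR 0 with 1: 0 XOR 1 = 1
XOR 1 with 5: 1 XOR 5 = 4
XOR 4 with 10: 4 XOR 10 = 14
XOR 14 with 11: 14 XOR 11 = 5
XOR 5 with 12: 5 XOR 12 = 9
XOR 9 with 13: 9 XOR 13 = 4
Nim-value = 4

4


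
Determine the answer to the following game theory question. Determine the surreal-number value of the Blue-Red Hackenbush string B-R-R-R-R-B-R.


Edges (from ground): B-R-R-R-R-B-R
By Berlekamp's sign-expansion rule, a Blue-Red Hackenbush stalk has the value of the surreal number whose sign sequence is the edge sequence with B -> + and R -> -.
Sign sequence: +----+-
Trace the sign expansion in the surreal number tree, starting from 0:
Edge 1: B (sign +) -> bounds (0, +inf), value = 1
Edge 2: R (sign -) -> bounds (0, 1), value = 1/2
Edge 3: R (sign -) -> bounds (0, 1/2), value = 1/4
Edge 4: R (sign -) -> bounds (0, 1/4), value = 1/8
Edge 5: R (sign -) -> bounds (0, 1/8), value = 1/16
Edge 6: B (sign +) -> bounds (1/16, 1/8), value = 3/32
Edge 7: R (sign -) -> bounds (1/16, 3/32), value = 5/64
Game value = 5/64

5/64


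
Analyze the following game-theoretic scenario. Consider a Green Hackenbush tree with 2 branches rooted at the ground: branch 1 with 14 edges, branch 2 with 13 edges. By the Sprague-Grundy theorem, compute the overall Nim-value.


The tree has 2 branches from the ground vertex.
In Green Hackenbush, the Nim-value of a simple path of length k is k.
Branch 1: length 14, Nim-value = 14
Branch 2: length 13, Nim-value = 13
Total Nim-value = XOR of all branch values:
0 XOR 14 = 14
14 XOR 13 = 3
Nim-value of the tree = 3

3


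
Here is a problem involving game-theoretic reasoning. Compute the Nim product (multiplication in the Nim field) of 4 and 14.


Nim multiplication is bilinear over XOR: (u XOR v) * w = (u*w) XOR (v*w).
So we split each operand into its bit components and XOR the pairwise Nim products.
4 = 4 (as XOR of powers of 2).
14 = 2 + 4 + 8 (as XOR of powers of 2).
Using the standard Nim-product table on single bits:
  2*2 = 3,   2*4 = 8,   2*8 = 12,
  4*4 = 6,   4*8 = 11,  8*8 = 13,
and  1*x = x (identity), k*l = l*k (commutative).
Pairwise Nim products:
  4 * 2 = 8
  4 * 4 = 6
  4 * 8 = 11
XOR them: 8 XOR 6 XOR 11 = 5.
Result: 4 * 14 = 5 (in Nim).

5


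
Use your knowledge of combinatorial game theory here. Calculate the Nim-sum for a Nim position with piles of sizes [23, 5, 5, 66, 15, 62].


We need the XOR (exclusive or) of all pile sizes.
After XOR-ing pile 1 (size 23): 0 XOR 23 = 23
After XOR-ing pile 2 (size 5): 23 XOR 5 = 18
After XOR-ing pile 3 (size 5): 18 XOR 5 = 23
After XOR-ing pile 4 (size 66): 23 XOR 66 = 85
After XOR-ing pile 5 (size 15): 85 XOR 15 = 90
After XOR-ing pile 6 (size 62): 90 XOR 62 = 100
The Nim-value of this position is 100.

100


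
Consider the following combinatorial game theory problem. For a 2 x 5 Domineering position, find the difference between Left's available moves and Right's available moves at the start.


Board is 2 x 5 (rows x cols).
Left (vertical) placements: (rows-1) * cols = 1 * 5 = 5
Right (horizontal) placements: rows * (cols-1) = 2 * 4 = 8
Advantage = Left - Right = 5 - 8 = -3

-3


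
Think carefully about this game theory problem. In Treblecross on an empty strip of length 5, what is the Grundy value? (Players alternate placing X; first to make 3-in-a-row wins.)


Treblecross: place X on empty cells; 3-in-a-row wins.
Playing within two cells of an existing X lets the opponent win at once, so sensible play treats the cells i-2..i+2 around each X as dead. The player left with no safe cell loses, so this is a normal-play take-away game on strips of safe cells.
Placing X at cell i (0-indexed) of a strip of k safe cells leaves independent strips of sizes max(0, i-2) and max(0, k-i-3). Hence G(k) = mex{ G(max(0,i-2)) XOR G(max(0,k-i-3)) : 0 <= i < k }, with G(0) = 0.
G(1): splits (0,0):0^0=0 -> mex({0}) = 1
G(2): splits (0,0):0^0=0 -> mex({0}) = 1
G(3): splits (0,0):0^0=0 -> mex({0}) = 1
G(4): splits (0,1):0^1=1 (0,0):0^0=0 -> mex({0, 1}) = 2
G(5): splits (0,2):0^1=1 (0,1):0^1=1 (0,0):0^0=0 -> mex({0, 1}) = 2
Therefore G(5) = 2.

2


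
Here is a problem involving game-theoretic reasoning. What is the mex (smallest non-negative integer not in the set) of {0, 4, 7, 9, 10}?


Set = {0, 4, 7, 9, 10}
0 is in the set.
1 is NOT in the set. This is the mex.
mex = 1

1


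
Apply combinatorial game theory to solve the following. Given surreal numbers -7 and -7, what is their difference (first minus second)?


x = -7, y = -7
x - y = -7 - -7 = 0

0


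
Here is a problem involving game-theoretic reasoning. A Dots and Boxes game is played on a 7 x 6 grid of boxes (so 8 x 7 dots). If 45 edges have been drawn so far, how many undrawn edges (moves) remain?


Grid: 7 x 6 boxes, i.e. 8 rows and 7 columns of dots.
Horizontal edges: (rows + 1) * cols = 8 * 6 = 48
Vertical edges: rows * (cols + 1) = 7 * 7 = 49
Total edges: 48 + 49 = 97
Edges drawn: 45
Remaining: 97 - 45 = 52

52


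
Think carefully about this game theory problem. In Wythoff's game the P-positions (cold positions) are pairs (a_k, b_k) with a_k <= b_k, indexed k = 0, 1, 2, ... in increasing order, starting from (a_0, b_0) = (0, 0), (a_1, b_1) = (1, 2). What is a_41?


By Wythoff's theorem, a_k = floor(k * phi) and b_k = floor(k * phi^2) = a_k + k, where phi = (1 + sqrt(5))/2 is the golden ratio.
phi = (1 + sqrt(5))/2 = 1.618034
k = 41
k * phi = 41 * 1.618034 = 66.339394
a_41 = floor(k * phi) = 66

66


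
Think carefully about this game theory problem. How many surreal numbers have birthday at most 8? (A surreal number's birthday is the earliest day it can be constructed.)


Day 0: {|} = 0 is born. Count = 1.
Day n: the number of surreal numbers born by day n is 2^(n+1) - 1.
By day 0: 2^1 - 1 = 1
By day 1: 2^2 - 1 = 3
By day 2: 2^3 - 1 = 7
By day 3: 2^4 - 1 = 15
By day 4: 2^5 - 1 = 31
By day 5: 2^6 - 1 = 63
By day 6: 2^7 - 1 = 127
By day 7: 2^8 - 1 = 255
By day 8: 2^9 - 1 = 511
By day 8: 511 surreal numbers.

511


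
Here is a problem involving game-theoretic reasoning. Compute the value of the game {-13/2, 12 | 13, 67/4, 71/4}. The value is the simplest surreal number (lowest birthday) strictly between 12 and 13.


Left options: {-13/2, 12}, max = 12
Right options: {13, 67/4, 71/4}, min = 13
All options are numbers and max(Left) < min(Right), so by the simplicity theorem the value is the simplest (earliest-born) number strictly between 12 and 13.
No integer lies strictly between 12 and 13, so the value is the dyadic rational m/2^k in the interval with the smallest k (then m odd); search k = 1, 2, ...:
Denominator 2: 25/2 lies strictly between 12 and 13 -- found.
The simplest number in the interval is 25/2.
Game value = 25/2

25/2


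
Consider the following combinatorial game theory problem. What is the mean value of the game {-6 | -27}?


Game = {-6 | -27}, a switch {a | b} with numbers a > b.
Its thermograph has left wall a - t and right wall b + t, which meet at t = (a - b)/2, where both equal (a + b)/2. So the mast (mean value) is at (a + b)/2.
Mean = (-6 + (-27))/2 = -33/2 = -33/2

-33/2


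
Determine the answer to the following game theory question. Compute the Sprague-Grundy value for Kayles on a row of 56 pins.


Kayles: a move removes 1 or 2 adjacent pins from a contiguous row.
Removing pins from a row of k leaves two independent rows (a, b) with a + b = k - 1 (one pin) or a + b = k - 2 (two pins); an end removal gives a = 0.
By Sprague-Grundy, G(k) = mex{ G(a) XOR G(b) } over all these splits. G(0) = 0.
G(1): splits (0,0):0^0=0 -> mex({0}) = 1
G(2): splits (0,1):0^1=1 (0,0):0^0=0 -> mex({0, 1}) = 2
G(3): splits (0,2):0^2=2 (1,1):1^1=0 (0,1):0^1=1 -> mex({0, 1, 2}) = 3
G(4): splits (0,3):0^3=3 (1,2):1^2=3 (0,2):0^2=2 (1,1):1^1=0 -> mex({0, 2, 3}) = 1
G(5): splits (0,4):0^1=1 (1,3):1^3=2 (2,2):2^2=0 (0,3):0^3=3 (1,2):1^2=3 -> mex({0, 1, 2, 3}) = 4
G(6) = mex({0, 1, 2, 4}) = 3
G(7) = mex({0, 1, 3, 4, 5}) = 2
G(8) = mex({0, 2, 3, 5, 6}) = 1
G(9) = mex({0, 1, 2, 3, 6, 7}) = 4
G(10) = mex({0, 1, 3, 4, 5, 7}) = 2
G(11) = mex({0, 1, 2, 3, 4, 5}) = 6
G(12) = mex({0, 1, 2, 3, 5, 6, 7}) = 4
G(13) = mex({0, 2, 3, 4, 6, 7}) = 1
G(14) = mex({0, 1, 4, 5, 6, 7}) = 2
G(15) = mex({0, 1, 2, 3, 4, 5, 6}) = 7
G(16) = mex({0, 2, 3, 5, 6, 7}) = 1
G(17) = mex({0, 1, 2, 3, 5, 6, 7}) = 4
G(18) = mex({0, 1, 2, 4, 5, 6}) = 3
G(19) = mex({0, 1, 3, 4, 5, 7}) = 2
G(20) = mex({0, 2, 3, 4, 5, 6, 7}) = 1
G(21) = mex({0, 1, 2, 3, 5, 6, 7}) = 4
G(22) = mex({0, 1, 2, 3, 4, 5, 7}) = 6
G(23) = mex({0, 1, 2, 3, 4, 5, 6}) = 7
G(24) = mex({0, 1, 2, 3, 5, 6, 7}) = 4
G(25) = mex({0, 2, 3, 4, 6, 7}) = 1
G(26) = mex({0, 1, 3, 4, 5, 6, 7}) = 2
G(27) = mex({0, 1, 2, 3, 4, 5, 6, 7}) = 8
G(28) = mex({0, 1, 2, 3, 4, 6, 7, 8}) = 5
G(29) = mex({0, 1, 2, 3, 5, 6, 7, 8, 9}) = 4
G(30) = mex({0, 1, 2, 3, 4, 5, 6, 9, 10}) = 7
G(31) = mex({0, 1, 3, 4, 5, 7, 10, 11}) = 2
G(32) = mex({0, 2, 3, 4, 5, 6, 7, 9, 11}) = 1
G(33) = mex({0, 1, 2, 3, 4, 5, 6, 7, 9, 12}) = 8
G(34) = mex({0, 1, 2, 3, 4, 5, 7, 8, 11, 12}) = 6
G(35) = mex({0, 1, 2, 3, 4, 5, 6, 8, 9, 10, 11}) = 7
G(36) = mex({0, 1, 2, 3, 5, 6, 7, 9, 10}) = 4
G(37) = mex({0, 2, 3, 4, 6, 7, 9, 10, 11, 12}) = 1
G(38) = mex({0, 1, 3, 4, 5, 6, 7, 9, 10, 11, 12}) = 2
G(39) = mex({0, 1, 2, 4, 5, 6, 7, 9, 10, 12, 14}) = 3
G(40) = mex({0, 2, 3, 4, 6, 7, 11, 12, 14}) = 1
G(41) = mex({0, 1, 2, 3, 5, 6, 7, 9, 10, 11, 12}) = 4
G(42) = mex({0, 1, 2, 3, 4, 5, 6, 9, 10}) = 7
G(43) = mex({0, 1, 3, 4, 5, 7, 9, 10, 12, 15}) = 2
G(44) = mex({0, 2, 3, 4, 5, 6, 7, 9, 10, 12, 15}) = 1
G(45) = mex({0, 1, 2, 3, 4, 5, 6, 7, 9, 10, 12, 14}) = 8
G(46) = mex({0, 1, 3, 4, 5, 7, 8, 11, 12, 14}) = 2
G(47) = mex({0, 1, 2, 3, 4, 5, 6, 8, 9, 10, 11, 12}) = 7
G(48) = mex({0, 1, 2, 3, 5, 6, 7, 9, 10}) = 4
G(49) = mex({0, 2, 3, 4, 6, 7, 9, 10, 11, 12, 15}) = 1
G(50) = mex({0, 1, 4, 5, 6, 7, 9, 11, 12, 14, 15}) = 2
G(51) = mex({0, 1, 2, 3, 4, 5, 6, 7, 9, 12, 14, 15}) = 8
G(52) = mex({0, 2, 3, 4, 5, 6, 7, 8, 11, 12, 15}) = 1
G(53) = mex({0, 1, 2, 3, 5, 6, 7, 8, 9, 10, 11, 12}) = 4
G(54) = mex({0, 1, 2, 3, 4, 5, 6, 9, 10}) = 7
G(55) = mex({0, 1, 3, 4, 5, 7, 9, 10, 11, 12}) = 2
G(56) = mex({0, 2, 3, 4, 5, 6, 7, 9, 10, 11, 12, 13, 14}) = 1
Therefore G(56) = 1.

1


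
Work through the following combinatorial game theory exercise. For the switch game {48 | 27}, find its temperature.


The game is {48 | 27}, a switch {a | b} with numbers a > b.
Cooling {a | b} by t gives {a - t | b + t}, which stops being hot when a - t = b + t, i.e. at t = (a - b)/2. So the temperature of a switch is (a - b)/2.
Temperature = (Left option - Right option) / 2
= (48 - (27)) / 2
= 21 / 2
= 21/2

21/2


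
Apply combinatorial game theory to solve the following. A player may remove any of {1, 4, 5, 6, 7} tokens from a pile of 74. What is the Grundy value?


The subtraction set is S = {1, 4, 5, 6, 7}.
G(k) = mex{ G(k - s) : s in S, s <= k }. We compute iteratively: G(0) = 0.
G(1) = mex({0}) = 1
G(2) = mex({1}) = 0
G(3) = mex({0}) = 1
G(4) = mex({0, 1}) = 2
G(5) = mex({0, 1, 2}) = 3
G(6) = mex({0, 1, 3}) = 2
G(7) = mex({0, 1, 2}) = 3
G(8) = mex({0, 1, 2, 3}) = 4
G(9) = mex({0, 1, 2, 3, 4}) = 5
G(10) = mex({1, 2, 3, 5}) = 0
G(11) = mex({0, 2, 3}) = 1
G(12) = mex({1, 2, 3, 4}) = 0
G(13) = mex({0, 2, 3, 4, 5}) = 1
G(14) = mex({0, 1, 3, 4, 5}) = 2
G(15) = mex({0, 1, 2, 4, 5}) = 3
G(16) = mex({0, 1, 3, 5}) = 2
Observe that G(10)..G(16) = 0, 1, 0, 1, 2, 3, 2 repeats G(0)..G(6) = 0, 1, 0, 1, 2, 3, 2.
For k >= max(S) = 7, G(k) is determined by the previous 7 values G(k-7)..G(k-1); a window of 7 consecutive values has recurred shifted by 10, so by induction G(k + 10) = G(k) for all k >= 0: the sequence is periodic from the start with period 10.
One period: G(0..9) = 0, 1, 0, 1, 2, 3, 2, 3, 4, 5.
74 mod 10 = 4, so G(74) = G(4) = 2.

2


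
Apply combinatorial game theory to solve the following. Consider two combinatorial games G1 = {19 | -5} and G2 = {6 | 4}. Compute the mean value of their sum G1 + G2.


G1 = {19 | -5}, G2 = {6 | 4}
Each is a switch {a | b} with numbers a > b; its mean value is (a + b)/2, and mean value is additive over game sums: m(G1 + G2) = m(G1) + m(G2).
Mean of G1 = (19 + (-5))/2 = 14/2 = 7
Mean of G2 = (6 + (4))/2 = 10/2 = 5
Mean of G1 + G2 = 7 + 5 = 12

12


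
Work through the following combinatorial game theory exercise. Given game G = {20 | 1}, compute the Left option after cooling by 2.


Original game: {20 | 1} (a switch {a | b} with a > b).
Cooling by t (for t below the temperature (a - b)/2 = 19/2) taxes each move by t: {a | b} cooled by t is {a - t | b + t}.
Cooling amount: t = 2
Cooled Left option: 20 - 2 = 18
Cooled Right option: 1 + 2 = 3
Cooled game: {18 | 3}
Left option = 18

18


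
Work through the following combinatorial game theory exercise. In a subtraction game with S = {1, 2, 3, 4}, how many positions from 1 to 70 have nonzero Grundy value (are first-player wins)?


Subtraction set S = {1, 2, 3, 4}, so G(n) = n mod 5.
G(n) = 0 when n is a multiple of 5.
Multiples of 5 in [1, 70]: 14
N-positions (nonzero Grundy) = 70 - 14 = 56

56


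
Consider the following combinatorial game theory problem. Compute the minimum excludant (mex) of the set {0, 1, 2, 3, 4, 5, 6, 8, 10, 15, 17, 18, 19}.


Set = {0, 1, 2, 3, 4, 5, 6, 8, 10, 15, 17, 18, 19}
0 is in the set.
1 is in the set.
2 is in the set.
3 is in the set.
4 is in the set.
5 is in the set.
6 is in the set.
7 is NOT in the set. This is the mex.
mex = 7

7


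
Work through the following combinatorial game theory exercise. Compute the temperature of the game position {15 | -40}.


The game is {15 | -40}, a switch {a | b} with numbers a > b.
Cooling {a | b} by t gives {a - t | b + t}, which stops being hot when a - t = b + t, i.e. at t = (a - b)/2. So the temperature of a switch is (a - b)/2.
Temperature = (Left option - Right option) / 2
= (15 - (-40)) / 2
= 55 / 2
= 55/2

55/2


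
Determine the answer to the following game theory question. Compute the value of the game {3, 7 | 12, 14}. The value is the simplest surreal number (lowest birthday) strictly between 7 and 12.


Left options: {3, 7}, max = 7
Right options: {12, 14}, min = 12
All options are numbers and max(Left) < min(Right), so by the simplicity theorem the value is the simplest (earliest-born) number strictly between 7 and 12.
Integers 8 through 11 all lie strictly between 7 and 12.
Among integers, the simplest (lowest birthday = smallest |n|; 0 is born on day 0, +-n on day n) is 8.
No non-integer in the interval can be simpler: if x is a non-integer in the interval, then floor(x) or ceil(x) also lies in the interval (the interval contains an integer), and both are proper prefixes of x's sign expansion, i.e. born earlier. So the game value is 8.
Game value = 8

8


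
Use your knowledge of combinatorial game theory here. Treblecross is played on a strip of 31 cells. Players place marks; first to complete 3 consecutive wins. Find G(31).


Treblecross: place X on empty cells; 3-in-a-row wins.
Playing within two cells of an existing X lets the opponent win at once, so sensible play treats the cells i-2..i+2 around each X as dead. The player left with no safe cell loses, so this is a normal-play take-away game on strips of safe cells.
Placing X at cell i (0-indexed) of a strip of k safe cells leaves independent strips of sizes max(0, i-2) and max(0, k-i-3). Hence G(k) = mex{ G(max(0,i-2)) XOR G(max(0,k-i-3)) : 0 <= i < k }, with G(0) = 0.
G(1): splits (0,0):0^0=0 -> mex({0}) = 1
G(2): splits (0,0):0^0=0 -> mex({0}) = 1
G(3): splits (0,0):0^0=0 -> mex({0}) = 1
G(4): splits (0,1):0^1=1 (0,0):0^0=0 -> mex({0, 1}) = 2
G(5): splits (0,2):0^1=1 (0,1):0^1=1 (0,0):0^0=0 -> mex({0, 1}) = 2
G(6) = mex({1}) = 0
G(7) = mex({0, 1, 2}) = 3
G(8) = mex({0, 1, 2}) = 3
G(9) = mex({0, 2}) = 1
G(10) = mex({0, 2, 3}) = 1
G(11) = mex({0, 3}) = 1
G(12) = mex({1, 3}) = 0
G(13) = mex({0, 1, 2, 3}) = 4
G(14) = mex({0, 1, 2}) = 3
G(15) = mex({0, 1, 2}) = 3
G(16) = mex({0, 1, 2, 4}) = 3
G(17) = mex({0, 1, 3, 4}) = 2
G(18) = mex({0, 1, 3, 4}) = 2
G(19) = mex({0, 1, 3, 5}) = 2
G(20) = mex({0, 1, 2, 3, 5}) = 4
G(21) = mex({0, 1, 2, 3, 5}) = 4
G(22) = mex({1, 2, 6}) = 0
G(23) = mex({0, 1, 2, 3, 4, 6}) = 5
G(24) = mex({0, 1, 2, 3, 4}) = 5
G(25) = mex({0, 1, 3, 4, 7}) = 2
G(26) = mex({0, 1, 3, 4, 5, 7}) = 2
G(27) = mex({0, 1, 3, 5}) = 2
G(28) = mex({0, 1, 2, 5}) = 3
G(29) = mex({0, 1, 2, 4, 5, 6}) = 3
G(30) = mex({1, 2, 4, 6}) = 0
G(31) = mex({0, 1, 2, 3, 4, 6}) = 5
Therefore G(31) = 5.

5


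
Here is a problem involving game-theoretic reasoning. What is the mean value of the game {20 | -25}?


Game = {20 | -25}, a switch {a | b} with numbers a > b.
Its thermograph has left wall a - t and right wall b + t, which meet at t = (a - b)/2, where both equal (a + b)/2. So the mast (mean value) is at (a + b)/2.
Mean = (20 + (-25))/2 = -5/2 = -5/2

-5/2


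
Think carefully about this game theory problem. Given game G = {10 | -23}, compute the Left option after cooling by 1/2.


Original game: {10 | -23} (a switch {a | b} with a > b).
Cooling by t (for t below the temperature (a - b)/2 = 33/2) taxes each move by t: {a | b} cooled by t is {a - t | b + t}.
Cooling amount: t = 1/2
Cooled Left option: 10 - 1/2 = 19/2
Cooled Right option: -23 + 1/2 = -45/2
Cooled game: {19/2 | -45/2}
Left option = 19/2

19/2


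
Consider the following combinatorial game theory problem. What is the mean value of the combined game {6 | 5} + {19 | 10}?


G1 = {6 | 5}, G2 = {19 | 10}
Each is a switch {a | b} with numbers a > b; its mean value is (a + b)/2, and mean value is additive over game sums: m(G1 + G2) = m(G1) + m(G2).
Mean of G1 = (6 + (5))/2 = 11/2 = 11/2
Mean of G2 = (19 + (10))/2 = 29/2 = 29/2
Mean of G1 + G2 = 11/2 + 29/2 = 20

20


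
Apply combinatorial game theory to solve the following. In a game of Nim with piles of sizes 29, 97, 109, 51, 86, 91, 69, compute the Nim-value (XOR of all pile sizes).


We need the XOR (exclusive or) of all pile sizes.
After XOR-ing pile 1 (size 29): 0 XOR 29 = 29
After XOR-ing pile 2 (size 97): 29 XOR 97 = 124
After XOR-ing pile 3 (size 109): 124 XOR 109 = 17
After XOR-ing pile 4 (size 51): 17 XOR 51 = 34
After XOR-ing pile 5 (size 86): 34 XOR 86 = 116
After XOR-ing pile 6 (size 91): 116 XOR 91 = 47
After XOR-ing pile 7 (size 69): 47 XOR 69 = 106
The Nim-value of this position is 106.

106


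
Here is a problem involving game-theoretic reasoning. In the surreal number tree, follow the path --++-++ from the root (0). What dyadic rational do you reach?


Sign expansion: --++-++
Rule: track bounds (lo, hi), initially (-inf, +inf). On '+', the current value becomes lo and we move to the simplest number in (value, hi): value + 1 if hi = +inf, otherwise the midpoint (value + hi)/2. On '-', the current value becomes hi and we move to value - 1 if lo = -inf, otherwise the midpoint (lo + value)/2.
Start at 0.
Step 1: sign = -, move left. Bounds: (-inf, 0). Value = -1
Step 2: sign = -, move left. Bounds: (-inf, -1). Value = -2
Step 3: sign = +, move right. Bounds: (-2, -1). Value = -3/2
Step 4: sign = +, move right. Bounds: (-3/2, -1). Value = -5/4
Step 5: sign = -, move left. Bounds: (-3/2, -5/4). Value = -11/8
Step 6: sign = +, move right. Bounds: (-11/8, -5/4). Value = -21/16
Step 7: sign = +, move right. Bounds: (-21/16, -5/4). Value = -41/32
The surreal number with sign expansion --++-++ is -41/32.

-41/32


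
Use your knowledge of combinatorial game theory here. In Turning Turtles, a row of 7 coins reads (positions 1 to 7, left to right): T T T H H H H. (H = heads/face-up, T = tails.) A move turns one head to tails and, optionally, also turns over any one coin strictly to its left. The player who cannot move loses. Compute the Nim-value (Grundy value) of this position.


Coins: T T T H H H H
Key fact: a single head at position k behaves exactly like a Nim heap of size k (turning it to T and optionally flipping a coin at j < k corresponds to moving the heap from k to j, or to 0), and heads combine as a disjunctive sum (two heads at the same place would cancel, matching j XOR j = 0). So the Nim-value is the XOR of the 1-indexed positions of the heads.
Face-up positions (1-indexed): [4, 5, 6, 7]
XOR 0 with 4: 0 XOR 4 = 4
XOR 4 with 5: 4 XOR 5 = 1
XOR 1 with 6: 1 XOR 6 = 7
XOR 7 with 7: 7 XOR 7 = 0
Nim-value = 0

0


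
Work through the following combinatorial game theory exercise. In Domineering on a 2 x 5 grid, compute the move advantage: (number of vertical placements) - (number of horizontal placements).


Board is 2 x 5 (rows x cols).
Left (vertical) placements: (rows-1) * cols = 1 * 5 = 5
Right (horizontal) placements: rows * (cols-1) = 2 * 4 = 8
Advantage = Left - Right = 5 - 8 = -3

-3


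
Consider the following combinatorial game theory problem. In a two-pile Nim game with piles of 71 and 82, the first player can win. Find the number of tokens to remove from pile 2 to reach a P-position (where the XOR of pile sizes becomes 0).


Piles: 71 and 82
Current XOR: 71 XOR 82 = 21 (non-zero, so this is an N-position).
To make the XOR zero, we need to find a move that balances the piles.
For pile 2 (size 82): target = 82 XOR 21 = 71
We reduce pile 2 from 82 to 71.
Tokens removed: 82 - 71 = 11
Verification: 71 XOR 71 = 0

11


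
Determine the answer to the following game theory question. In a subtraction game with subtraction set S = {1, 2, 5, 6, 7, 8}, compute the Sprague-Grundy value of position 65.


The subtraction set is S = {1, 2, 5, 6, 7, 8}.
G(k) = mex{ G(k - s) : s in S, s <= k }. We compute iteratively: G(0) = 0.
G(1) = mex({0}) = 1
G(2) = mex({0, 1}) = 2
G(3) = mex({1, 2}) = 0
G(4) = mex({0, 2}) = 1
G(5) = mex({0, 1}) = 2
G(6) = mex({0, 1, 2}) = 3
G(7) = mex({0, 1, 2, 3}) = 4
G(8) = mex({0, 1, 2, 3, 4}) = 5
G(9) = mex({0, 1, 2, 4, 5}) = 3
G(10) = mex({0, 1, 2, 3, 5}) = 4
G(11) = mex({0, 1, 2, 3, 4}) = 5
G(12) = mex({1, 2, 3, 4, 5}) = 0
G(13) = mex({0, 2, 3, 4, 5}) = 1
G(14) = mex({0, 1, 3, 4, 5}) = 2
G(15) = mex({1, 2, 3, 4, 5}) = 0
G(16) = mex({0, 2, 3, 4, 5}) = 1
G(17) = mex({0, 1, 3, 4, 5}) = 2
G(18) = mex({0, 1, 2, 4, 5}) = 3
G(19) = mex({0, 1, 2, 3, 5}) = 4
Observe that G(12)..G(19) = 0, 1, 2, 0, 1, 2, 3, 4 repeats G(0)..G(7) = 0, 1, 2, 0, 1, 2, 3, 4.
For k >= max(S) = 8, G(k) is determined by the previous 8 values G(k-8)..G(k-1); a window of 8 consecutive values has recurred shifted by 12, so by induction G(k + 12) = G(k) for all k >= 0: the sequence is periodic from the start with period 12.
One period: G(0..11) = 0, 1, 2, 0, 1, 2, 3, 4, 5, 3, 4, 5.
65 mod 12 = 5, so G(65) = G(5) = 2.

2


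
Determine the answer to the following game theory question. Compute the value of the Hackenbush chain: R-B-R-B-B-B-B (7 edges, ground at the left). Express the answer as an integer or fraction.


Edges (from ground): R-B-R-B-B-B-B
By Berlekamp's sign-expansion rule, a Blue-Red Hackenbush stalk has the value of the surreal number whose sign sequence is the edge sequence with B -> + and R -> -.
Sign sequence: -+-++++
Trace the sign expansion in the surreal number tree, starting from 0:
Edge 1: R (sign -) -> bounds (-inf, 0), value = -1
Edge 2: B (sign +) -> bounds (-1, 0), value = -1/2
Edge 3: R (sign -) -> bounds (-1, -1/2), value = -3/4
Edge 4: B (sign +) -> bounds (-3/4, -1/2), value = -5/8
Edge 5: B (sign +) -> bounds (-5/8, -1/2), value = -9/16
Edge 6: B (sign +) -> bounds (-9/16, -1/2), value = -17/32
Edge 7: B (sign +) -> bounds (-17/32, -1/2), value = -33/64
Game value = -33/64

-33/64


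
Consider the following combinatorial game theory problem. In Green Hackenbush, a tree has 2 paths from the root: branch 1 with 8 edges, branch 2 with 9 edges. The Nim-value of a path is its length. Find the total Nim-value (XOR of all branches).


The tree has 2 branches from the ground vertex.
In Green Hackenbush, the Nim-value of a simple path of length k is k.
Branch 1: length 8, Nim-value = 8
Branch 2: length 9, Nim-value = 9
Total Nim-value = XOR of all branch values:
0 XOR 8 = 8
8 XOR 9 = 1
Nim-value of the tree = 1

1


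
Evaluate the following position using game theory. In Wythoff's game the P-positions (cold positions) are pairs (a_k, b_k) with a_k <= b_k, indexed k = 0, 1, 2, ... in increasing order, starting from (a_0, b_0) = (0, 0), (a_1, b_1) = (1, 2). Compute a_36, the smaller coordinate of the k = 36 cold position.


By Wythoff's theorem, a_k = floor(k * phi) and b_k = floor(k * phi^2) = a_k + k, where phi = (1 + sqrt(5))/2 is the golden ratio.
phi = (1 + sqrt(5))/2 = 1.618034
k = 36
k * phi = 36 * 1.618034 = 58.249224
a_36 = floor(k * phi) = 58

58


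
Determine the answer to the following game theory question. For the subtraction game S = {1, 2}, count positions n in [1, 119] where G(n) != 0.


Subtraction set S = {1, 2}, so G(n) = n mod 3.
G(n) = 0 when n is a multiple of 3.
Multiples of 3 in [1, 119]: 39
N-positions (nonzero Grundy) = 119 - 39 = 80

80


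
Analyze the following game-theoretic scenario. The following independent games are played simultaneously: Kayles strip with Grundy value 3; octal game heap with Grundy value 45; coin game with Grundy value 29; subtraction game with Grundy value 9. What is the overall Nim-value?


By the Sprague-Grundy theorem, the Grundy value of a sum of games is the XOR of individual Grundy values.
Kayles strip: Grundy value = 3. Running XOR: 0 XOR 3 = 3
octal game heap: Grundy value = 45. Running XOR: 3 XOR 45 = 46
coin game: Grundy value = 29. Running XOR: 46 XOR 29 = 51
subtraction game: Grundy value = 9. Running XOR: 51 XOR 9 = 58
The combined Grundy value is 58.

58


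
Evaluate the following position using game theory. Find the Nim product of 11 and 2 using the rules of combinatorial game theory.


Nim multiplication is bilinear over XOR: (u XOR v) * w = (u*w) XOR (v*w).
So we split each operand into its bit components and XOR the pairwise Nim products.
11 = 1 + 2 + 8 (as XOR of powers of 2).
2 = 2 (as XOR of powers of 2).
Using the standard Nim-product table on single bits:
  2*2 = 3,   2*4 = 8,   2*8 = 12,
  4*4 = 6,   4*8 = 11,  8*8 = 13,
and  1*x = x (identity), k*l = l*k (commutative).
Pairwise Nim products:
  1 * 2 = 2
  2 * 2 = 3
  8 * 2 = 12
XOR them: 2 XOR 3 XOR 12 = 13.
Result: 11 * 2 = 13 (in Nim).

13


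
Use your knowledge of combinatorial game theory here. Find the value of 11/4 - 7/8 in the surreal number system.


x = 11/4, y = 7/8
Converting to common denominator: 8
x = 22/8, y = 7/8
x - y = 11/4 - 7/8 = 15/8

15/8


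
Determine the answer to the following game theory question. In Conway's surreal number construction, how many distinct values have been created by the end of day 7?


Day 0: {|} = 0 is born. Count = 1.
Day n: the number of surreal numbers born by day n is 2^(n+1) - 1.
By day 0: 2^1 - 1 = 1
By day 1: 2^2 - 1 = 3
By day 2: 2^3 - 1 = 7
By day 3: 2^4 - 1 = 15
By day 4: 2^5 - 1 = 31
By day 5: 2^6 - 1 = 63
By day 6: 2^7 - 1 = 127
By day 7: 2^8 - 1 = 255
By day 7: 255 surreal numbers.

255


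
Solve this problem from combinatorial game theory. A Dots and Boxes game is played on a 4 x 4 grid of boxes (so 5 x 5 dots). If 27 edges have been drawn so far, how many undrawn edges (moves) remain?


Grid: 4 x 4 boxes, i.e. 5 rows and 5 columns of dots.
Horizontal edges: (rows + 1) * cols = 5 * 4 = 20
Vertical edges: rows * (cols + 1) = 4 * 5 = 20
Total edges: 20 + 20 = 40
Edges drawn: 27
Remaining: 40 - 27 = 13

13


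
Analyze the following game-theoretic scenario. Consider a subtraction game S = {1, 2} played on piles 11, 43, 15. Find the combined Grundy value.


Subtraction set: {1, 2}
For this subtraction set, G(n) = n mod 3 (period = max + 1 = 3).
Pile 1 (size 11): G(11) = 11 mod 3 = 2
Pile 2 (size 43): G(43) = 43 mod 3 = 1
Pile 3 (size 15): G(15) = 15 mod 3 = 0
Total Grundy value = XOR of all: 2 XOR 1 XOR 0 = 3

3


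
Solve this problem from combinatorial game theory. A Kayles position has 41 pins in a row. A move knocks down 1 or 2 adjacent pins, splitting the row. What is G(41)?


Kayles: a move removes 1 or 2 adjacent pins from a contiguous row.
Removing pins from a row of k leaves two independent rows (a, b) with a + b = k - 1 (one pin) or a + b = k - 2 (two pins); an end removal gives a = 0.
By Sprague-Grundy, G(k) = mex{ G(a) XOR G(b) } over all these splits. G(0) = 0.
G(1): splits (0,0):0^0=0 -> mex({0}) = 1
G(2): splits (0,1):0^1=1 (0,0):0^0=0 -> mex({0, 1}) = 2
G(3): splits (0,2):0^2=2 (1,1):1^1=0 (0,1):0^1=1 -> mex({0, 1, 2}) = 3
G(4): splits (0,3):0^3=3 (1,2):1^2=3 (0,2):0^2=2 (1,1):1^1=0 -> mex({0, 2, 3}) = 1
G(5): splits (0,4):0^1=1 (1,3):1^3=2 (2,2):2^2=0 (0,3):0^3=3 (1,2):1^2=3 -> mex({0, 1, 2, 3}) = 4
G(6) = mex({0, 1, 2, 4}) = 3
G(7) = mex({0, 1, 3, 4, 5}) = 2
G(8) = mex({0, 2, 3, 5, 6}) = 1
G(9) = mex({0, 1, 2, 3, 6, 7}) = 4
G(10) = mex({0, 1, 3, 4, 5, 7}) = 2
G(11) = mex({0, 1, 2, 3, 4, 5}) = 6
G(12) = mex({0, 1, 2, 3, 5, 6, 7}) = 4
G(13) = mex({0, 2, 3, 4, 6, 7}) = 1
G(14) = mex({0, 1, 4, 5, 6, 7}) = 2
G(15) = mex({0, 1, 2, 3, 4, 5, 6}) = 7
G(16) = mex({0, 2, 3, 5, 6, 7}) = 1
G(17) = mex({0, 1, 2, 3, 5, 6, 7}) = 4
G(18) = mex({0, 1, 2, 4, 5, 6}) = 3
G(19) = mex({0, 1, 3, 4, 5, 7}) = 2
G(20) = mex({0, 2, 3, 4, 5, 6, 7}) = 1
G(21) = mex({0, 1, 2, 3, 5, 6, 7}) = 4
G(22) = mex({0, 1, 2, 3, 4, 5, 7}) = 6
G(23) = mex({0, 1, 2, 3, 4, 5, 6}) = 7
G(24) = mex({0, 1, 2, 3, 5, 6, 7}) = 4
G(25) = mex({0, 2, 3, 4, 6, 7}) = 1
G(26) = mex({0, 1, 3, 4, 5, 6, 7}) = 2
G(27) = mex({0, 1, 2, 3, 4, 5, 6, 7}) = 8
G(28) = mex({0, 1, 2, 3, 4, 6, 7, 8}) = 5
G(29) = mex({0, 1, 2, 3, 5, 6, 7, 8, 9}) = 4
G(30) = mex({0, 1, 2, 3, 4, 5, 6, 9, 10}) = 7
G(31) = mex({0, 1, 3, 4, 5, 7, 10, 11}) = 2
G(32) = mex({0, 2, 3, 4, 5, 6, 7, 9, 11}) = 1
G(33) = mex({0, 1, 2, 3, 4, 5, 6, 7, 9, 12}) = 8
G(34) = mex({0, 1, 2, 3, 4, 5, 7, 8, 11, 12}) = 6
G(35) = mex({0, 1, 2, 3, 4, 5, 6, 8, 9, 10, 11}) = 7
G(36) = mex({0, 1, 2, 3, 5, 6, 7, 9, 10}) = 4
G(37) = mex({0, 2, 3, 4, 6, 7, 9, 10, 11, 12}) = 1
G(38) = mex({0, 1, 3, 4, 5, 6, 7, 9, 10, 11, 12}) = 2
G(39) = mex({0, 1, 2, 4, 5, 6, 7, 9, 10, 12, 14}) = 3
G(40) = mex({0, 2, 3, 4, 6, 7, 11, 12, 14}) = 1
G(41) = mex({0, 1, 2, 3, 5, 6, 7, 9, 10, 11, 12}) = 4
Therefore G(41) = 4.

4
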